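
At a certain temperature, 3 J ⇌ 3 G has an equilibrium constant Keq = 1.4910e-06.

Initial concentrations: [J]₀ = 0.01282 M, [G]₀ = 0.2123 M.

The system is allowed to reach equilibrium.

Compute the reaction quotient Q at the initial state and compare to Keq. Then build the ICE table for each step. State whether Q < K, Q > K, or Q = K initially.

Q₀ = 4541 vs Keq = 1.4910e-06 ⇒ Q>K, reverse
Step 1:
                  J         G
  Initial   0.01282    0.2123
  Change     0.2098   -0.2098
  Equil      0.2226  0.002543
  solve Keq expr → x = -0.06992; check Q = 1.4910e-06

Q₀ = 4541; Q > K (proceeds reverse)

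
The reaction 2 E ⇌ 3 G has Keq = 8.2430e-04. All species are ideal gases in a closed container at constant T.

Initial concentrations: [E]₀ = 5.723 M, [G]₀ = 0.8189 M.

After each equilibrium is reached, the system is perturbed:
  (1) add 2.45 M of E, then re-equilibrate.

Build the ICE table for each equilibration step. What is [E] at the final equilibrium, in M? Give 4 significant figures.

Q₀ = 0.01677 vs Keq = 8.2430e-04 ⇒ Q>K, reverse
Step 1:
                    E           G
  init          5.723      0.8189
  Δ            0.3381     -0.5072
  eq            6.061      0.3117
  solve Keq expr → x = -0.1691; check Q = 8.2430e-04
Then add 2.45 M of E.
Step 2:
                    E           G
  init          8.511      0.3117
  Δ          -0.05172     0.07758
  eq            8.459      0.3893
  solve Keq expr → x = 0.02586; check Q = 8.2430e-04

[E]_eq = 8.459 M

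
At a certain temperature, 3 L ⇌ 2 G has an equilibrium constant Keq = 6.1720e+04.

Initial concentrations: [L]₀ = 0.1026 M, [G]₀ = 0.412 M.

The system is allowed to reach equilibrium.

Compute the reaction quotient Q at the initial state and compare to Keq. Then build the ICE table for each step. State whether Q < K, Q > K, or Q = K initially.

Q₀ = 157.2; Q < K (proceeds forward)

Q₀ = 157.2 vs Keq = 6.1720e+04 ⇒ Q<K, forward
Step 1:
                  L         G
  Initial    0.1026     0.412
  Change    -0.0873    0.0582
  Equil      0.0153    0.4702
  solve Keq expr → x = 0.0291; check Q = 6.1720e+04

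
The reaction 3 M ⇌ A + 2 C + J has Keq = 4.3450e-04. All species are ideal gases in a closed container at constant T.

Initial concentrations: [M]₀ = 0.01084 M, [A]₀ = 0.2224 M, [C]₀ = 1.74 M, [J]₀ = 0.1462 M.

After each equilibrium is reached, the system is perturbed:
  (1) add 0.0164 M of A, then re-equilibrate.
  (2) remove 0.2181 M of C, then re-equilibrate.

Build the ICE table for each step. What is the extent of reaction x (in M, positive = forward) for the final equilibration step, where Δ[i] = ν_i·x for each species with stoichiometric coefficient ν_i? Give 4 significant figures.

x = 7.7222e-05 M

Q₀ = 7.7285e+04 vs Keq = 4.3450e-04 ⇒ Q>K, reverse
Step 1:
                  M         A         C         J
  I         0.01084    0.2224      1.74    0.1462
  C          0.4379    -0.146   -0.2919    -0.146
  E          0.4487   0.07644     1.448 2.4487e-04
  solve Keq expr → x = -0.146; check Q = 4.3450e-04
Then add 0.0164 M of A.
Step 2:
                  M         A         C         J
  I          0.4487   0.09284     1.448 2.4487e-04
  C       1.2889e-04 -4.2962e-05 -8.5924e-05 -4.2962e-05
  E          0.4488    0.0928     1.448 2.0191e-04
  solve Keq expr → x = -4.2962e-05; check Q = 4.3450e-04
Then remove 0.2181 M of C.
Step 3:
                  M         A         C         J
  I          0.4488    0.0928      1.23 2.0191e-04
  C       -2.3167e-04 7.7222e-05 1.5444e-04 7.7222e-05
  E          0.4486   0.09288      1.23 2.7913e-04
  solve Keq expr → x = 7.7222e-05; check Q = 4.3450e-04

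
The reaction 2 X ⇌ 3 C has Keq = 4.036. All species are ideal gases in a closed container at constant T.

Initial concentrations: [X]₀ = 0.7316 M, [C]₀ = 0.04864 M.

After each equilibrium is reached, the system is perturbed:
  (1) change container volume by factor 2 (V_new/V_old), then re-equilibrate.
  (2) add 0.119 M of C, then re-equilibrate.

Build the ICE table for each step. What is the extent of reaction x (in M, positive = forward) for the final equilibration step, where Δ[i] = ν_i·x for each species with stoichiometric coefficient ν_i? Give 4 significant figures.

x = -0.01674 M

Q₀ = 2.1500e-04 vs Keq = 4.036 ⇒ Q<K, forward
Step 1:
                   X          C
  init        0.7316    0.04864
  Δ          -0.4373     0.6559
  eq          0.2943     0.7045
  solve Keq expr → x = 0.2186; check Q = 4.036
Then change container volume by factor 2 (V_new/V_old).
Step 2:
                   X          C
  init        0.1472     0.3523
  Δ         -0.02562    0.03843
  eq          0.1216     0.3907
  solve Keq expr → x = 0.01281; check Q = 4.036
Then add 0.119 M of C.
Step 3:
                   X          C
  init        0.1216     0.5097
  Δ          0.03348   -0.05021
  eq           0.155     0.4595
  solve Keq expr → x = -0.01674; check Q = 4.036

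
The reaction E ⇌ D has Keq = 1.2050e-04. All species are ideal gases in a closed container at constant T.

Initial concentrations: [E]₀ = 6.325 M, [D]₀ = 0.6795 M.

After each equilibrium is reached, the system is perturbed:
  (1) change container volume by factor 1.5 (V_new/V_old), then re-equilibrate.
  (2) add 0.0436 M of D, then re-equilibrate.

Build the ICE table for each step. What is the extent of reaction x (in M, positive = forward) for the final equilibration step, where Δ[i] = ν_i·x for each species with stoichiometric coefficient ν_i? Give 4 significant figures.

Q₀ = 0.1074 vs Keq = 1.2050e-04 ⇒ Q>K, reverse
Step 1:
                   E          D
  I            6.325     0.6795
  C           0.6787    -0.6787
  E            7.004 8.4394e-04
  solve Keq expr → x = -0.6787; check Q = 1.2050e-04
Then change container volume by factor 1.5 (V_new/V_old).
Step 2:
                   E          D
  I            4.669 5.6263e-04
  C                0          0
  E            4.669 5.6263e-04
  solve Keq expr → x = 0; check Q = 1.2050e-04
Then add 0.0436 M of D.
Step 3:
                   E          D
  I            4.669    0.04416
  C          0.04359   -0.04359
  E            4.713 5.6788e-04
  solve Keq expr → x = -0.04359; check Q = 1.2050e-04

x = -0.04359 M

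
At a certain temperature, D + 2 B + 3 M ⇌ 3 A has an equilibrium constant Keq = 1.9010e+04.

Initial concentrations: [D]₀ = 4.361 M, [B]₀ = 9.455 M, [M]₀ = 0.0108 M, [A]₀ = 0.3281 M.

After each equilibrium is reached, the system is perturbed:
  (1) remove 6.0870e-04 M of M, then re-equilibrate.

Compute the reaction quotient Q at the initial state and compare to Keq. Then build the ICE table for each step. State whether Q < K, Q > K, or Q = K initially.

Q₀ = 71.92 vs Keq = 1.9010e+04 ⇒ Q<K, forward
Step 1:
                  D         B         M         A
  Initial     4.361     9.455    0.0108    0.3281
  Change  -0.003023 -0.006046  -0.00907   0.00907
  Equil       4.358     9.449   0.00173    0.3372
  solve Keq expr → x = 0.003023; check Q = 1.9010e+04
Then remove 6.0870e-04 M of M.
Step 2:
                  D         B         M         A
  Initial     4.358     9.449  0.001122    0.3372
  Change  2.0184e-04 4.0368e-04 6.0552e-04 -6.0552e-04
  Equil       4.358     9.449  0.001727    0.3366
  solve Keq expr → x = -2.0184e-04; check Q = 1.9010e+04

Q₀ = 71.92; Q < K (proceeds forward)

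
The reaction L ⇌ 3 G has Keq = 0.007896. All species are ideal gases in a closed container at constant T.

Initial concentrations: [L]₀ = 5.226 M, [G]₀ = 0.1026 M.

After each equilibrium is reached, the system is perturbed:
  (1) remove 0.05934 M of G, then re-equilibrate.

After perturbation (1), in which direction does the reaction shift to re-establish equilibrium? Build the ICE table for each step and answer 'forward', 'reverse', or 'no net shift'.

Q₀ = 2.0667e-04 vs Keq = 0.007896 ⇒ Q<K, forward
Step 1:
                    L           G
  init          5.226      0.1026
  Δ          -0.08039      0.2412
  eq            5.146      0.3438
  solve Keq expr → x = 0.08039; check Q = 0.007896
Then remove 0.05934 M of G.
Step 2:
                    L           G
  init          5.146      0.2844
  Δ          -0.01963      0.0589
  eq            5.126      0.3433
  solve Keq expr → x = 0.01963; check Q = 0.007896

Direction: forward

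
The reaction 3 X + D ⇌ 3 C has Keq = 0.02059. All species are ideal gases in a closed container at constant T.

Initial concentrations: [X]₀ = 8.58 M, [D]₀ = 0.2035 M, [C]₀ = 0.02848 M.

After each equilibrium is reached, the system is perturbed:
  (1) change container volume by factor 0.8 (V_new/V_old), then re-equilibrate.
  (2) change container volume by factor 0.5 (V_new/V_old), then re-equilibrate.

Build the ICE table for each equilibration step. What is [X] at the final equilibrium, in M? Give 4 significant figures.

Q₀ = 1.7972e-07 vs Keq = 0.02059 ⇒ Q<K, forward
Step 1:
                   X          D          C
  Initial       8.58     0.2035    0.02848
  Change     -0.5546    -0.1849     0.5546
  Equil        8.025    0.01863     0.5831
  solve Keq expr → x = 0.1849; check Q = 0.02059
Then change container volume by factor 0.8 (V_new/V_old).
Step 2:
                   X          D          C
  Initial      10.03    0.02329     0.7289
  Change    -0.01117  -0.003722    0.01117
  Equil        10.02    0.01956       0.74
  solve Keq expr → x = 0.003722; check Q = 0.02059
Then change container volume by factor 0.5 (V_new/V_old).
Step 3:
                   X          D          C
  Initial      20.04    0.03913       1.48
  Change     -0.0518   -0.01727     0.0518
  Equil        19.99    0.02186      1.532
  solve Keq expr → x = 0.01727; check Q = 0.02059

[X]_eq = 19.99 M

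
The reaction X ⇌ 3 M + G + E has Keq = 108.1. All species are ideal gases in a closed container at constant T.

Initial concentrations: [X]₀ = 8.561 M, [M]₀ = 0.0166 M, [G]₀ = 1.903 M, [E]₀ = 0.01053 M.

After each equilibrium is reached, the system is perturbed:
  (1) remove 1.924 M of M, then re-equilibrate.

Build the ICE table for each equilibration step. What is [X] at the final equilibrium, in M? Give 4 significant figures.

Q₀ = 1.0707e-08 vs Keq = 108.1 ⇒ Q<K, forward
Step 1:
                  X         M         G         E
  Initial     8.561    0.0166     1.903   0.01053
  Change     -1.662     4.985     1.662     1.662
  Equil       6.899     5.002     3.565     1.672
  solve Keq expr → x = 1.662; check Q = 108.1
Then remove 1.924 M of M.
Step 2:
                  X         M         G         E
  Initial     6.899     3.078     3.565     1.672
  Change    -0.4298      1.29    0.4298    0.4298
  Equil       6.469     4.367     3.995     2.102
  solve Keq expr → x = 0.4298; check Q = 108.1

[X]_eq = 6.469 M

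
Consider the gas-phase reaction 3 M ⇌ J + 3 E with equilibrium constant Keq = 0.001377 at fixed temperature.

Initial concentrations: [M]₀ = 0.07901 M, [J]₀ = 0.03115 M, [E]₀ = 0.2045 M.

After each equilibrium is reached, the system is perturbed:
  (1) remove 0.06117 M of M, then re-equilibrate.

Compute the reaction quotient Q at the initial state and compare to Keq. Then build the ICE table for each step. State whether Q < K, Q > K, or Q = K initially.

Q₀ = 0.5401; Q > K (proceeds reverse)

Q₀ = 0.5401 vs Keq = 0.001377 ⇒ Q>K, reverse
Step 1:
                   M          J          E
  I          0.07901    0.03115     0.2045
  C          0.08346   -0.02782   -0.08346
  E           0.1625    0.00333      0.121
  solve Keq expr → x = -0.02782; check Q = 0.001377
Then remove 0.06117 M of M.
Step 2:
                   M          J          E
  I           0.1013    0.00333      0.121
  C         0.006539   -0.00218  -0.006539
  E           0.1078    0.00115     0.1145
  solve Keq expr → x = -0.00218; check Q = 0.001377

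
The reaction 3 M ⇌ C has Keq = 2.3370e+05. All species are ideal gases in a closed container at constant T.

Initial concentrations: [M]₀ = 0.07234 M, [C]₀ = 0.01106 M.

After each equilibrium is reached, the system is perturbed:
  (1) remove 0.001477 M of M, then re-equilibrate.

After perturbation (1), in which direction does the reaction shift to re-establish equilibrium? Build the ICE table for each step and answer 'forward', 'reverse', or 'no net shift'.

Q₀ = 29.22 vs Keq = 2.3370e+05 ⇒ Q<K, forward
Step 1:
                   M          C
  init       0.07234    0.01106
  Δ         -0.06711    0.02237
  eq         0.00523    0.03343
  solve Keq expr → x = 0.02237; check Q = 2.3370e+05
Then remove 0.001477 M of M.
Step 2:
                   M          C
  init      0.003753    0.03343
  Δ         0.001452 -4.8388e-04
  eq        0.005205    0.03295
  solve Keq expr → x = -4.8388e-04; check Q = 2.3370e+05

Direction: reverse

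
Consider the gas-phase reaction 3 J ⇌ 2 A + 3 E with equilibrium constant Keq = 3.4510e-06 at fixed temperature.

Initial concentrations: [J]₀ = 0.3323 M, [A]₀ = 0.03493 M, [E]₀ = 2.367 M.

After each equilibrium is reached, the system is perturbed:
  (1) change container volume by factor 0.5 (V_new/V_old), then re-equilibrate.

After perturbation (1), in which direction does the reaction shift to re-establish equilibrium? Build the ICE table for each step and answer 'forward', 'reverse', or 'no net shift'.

Direction: reverse

Q₀ = 0.441 vs Keq = 3.4510e-06 ⇒ Q>K, reverse
Step 1:
                   J          A          E
  I           0.3323    0.03493      2.367
  C          0.05221    -0.0348   -0.05221
  E           0.3845 1.2576e-04      2.315
  solve Keq expr → x = -0.0174; check Q = 3.4510e-06
Then change container volume by factor 0.5 (V_new/V_old).
Step 2:
                   J          A          E
  I            0.769 2.5153e-04       4.63
  C       1.8857e-04 -1.2571e-04 -1.8857e-04
  E           0.7692 1.2582e-04      4.629
  solve Keq expr → x = -6.2855e-05; check Q = 3.4510e-06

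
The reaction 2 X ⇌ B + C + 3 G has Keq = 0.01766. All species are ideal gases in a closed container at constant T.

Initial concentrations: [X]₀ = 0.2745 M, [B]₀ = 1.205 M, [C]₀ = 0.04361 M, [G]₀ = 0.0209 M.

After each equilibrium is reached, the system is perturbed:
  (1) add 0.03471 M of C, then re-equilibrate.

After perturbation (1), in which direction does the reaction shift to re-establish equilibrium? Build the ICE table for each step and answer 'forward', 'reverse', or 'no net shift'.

Direction: reverse

Q₀ = 6.3669e-06 vs Keq = 0.01766 ⇒ Q<K, forward
Step 1:
                  X         B         C         G
  init       0.2745     1.205   0.04361    0.0209
  Δ        -0.09802   0.04901   0.04901     0.147
  eq         0.1765     1.254   0.09262    0.1679
  solve Keq expr → x = 0.04901; check Q = 0.01766
Then add 0.03471 M of C.
Step 2:
                  X         B         C         G
  init       0.1765     1.254    0.1273    0.1679
  Δ        0.007367 -0.003683 -0.003683  -0.01105
  eq         0.1838      1.25    0.1236    0.1569
  solve Keq expr → x = -0.003683; check Q = 0.01766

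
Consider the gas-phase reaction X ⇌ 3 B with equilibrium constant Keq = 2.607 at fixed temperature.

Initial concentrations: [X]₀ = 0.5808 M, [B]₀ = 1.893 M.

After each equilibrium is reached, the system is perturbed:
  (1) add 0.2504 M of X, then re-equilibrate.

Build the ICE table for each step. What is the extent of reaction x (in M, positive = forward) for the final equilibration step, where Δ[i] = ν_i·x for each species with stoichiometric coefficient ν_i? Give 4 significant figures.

Q₀ = 11.68 vs Keq = 2.607 ⇒ Q>K, reverse
Step 1:
                  X         B
  I          0.5808     1.893
  C          0.2072   -0.6217
  E           0.788     1.271
  solve Keq expr → x = -0.2072; check Q = 2.607
Then add 0.2504 M of X.
Step 2:
                  X         B
  I           1.038     1.271
  C        -0.03547    0.1064
  E           1.003     1.378
  solve Keq expr → x = 0.03547; check Q = 2.607

x = 0.03547 M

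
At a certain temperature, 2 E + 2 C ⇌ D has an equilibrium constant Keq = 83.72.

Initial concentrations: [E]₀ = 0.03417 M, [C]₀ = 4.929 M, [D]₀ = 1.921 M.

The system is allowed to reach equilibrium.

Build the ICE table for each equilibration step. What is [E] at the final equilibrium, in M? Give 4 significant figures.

[E]_eq = 0.03077 M

Q₀ = 67.72 vs Keq = 83.72 ⇒ Q<K, forward
Step 1:
                  E         C         D
  Initial   0.03417     4.929     1.921
  Change  -0.003403 -0.003403  0.001702
  Equil     0.03077     4.926     1.923
  solve Keq expr → x = 0.001702; check Q = 83.72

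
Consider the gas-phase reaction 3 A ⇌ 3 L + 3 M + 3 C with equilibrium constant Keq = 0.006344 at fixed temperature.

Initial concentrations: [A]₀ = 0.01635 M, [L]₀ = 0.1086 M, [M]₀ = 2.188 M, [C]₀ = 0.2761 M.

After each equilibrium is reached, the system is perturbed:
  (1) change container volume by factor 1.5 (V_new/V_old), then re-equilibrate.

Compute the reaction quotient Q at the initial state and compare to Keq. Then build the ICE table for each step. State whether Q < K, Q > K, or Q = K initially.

Q₀ = 64.61; Q > K (proceeds reverse)

Q₀ = 64.61 vs Keq = 0.006344 ⇒ Q>K, reverse
Step 1:
                  A         L         M         C
  I         0.01635    0.1086     2.188    0.2761
  C         0.07122  -0.07122  -0.07122  -0.07122
  E         0.08757   0.03738     2.117    0.2049
  solve Keq expr → x = -0.02374; check Q = 0.006344
Then change container volume by factor 1.5 (V_new/V_old).
Step 2:
                  A         L         M         C
  I         0.05838   0.02492     1.411    0.1366
  C         -0.0137    0.0137    0.0137    0.0137
  E         0.04468   0.03862     1.425    0.1503
  solve Keq expr → x = 0.004567; check Q = 0.006344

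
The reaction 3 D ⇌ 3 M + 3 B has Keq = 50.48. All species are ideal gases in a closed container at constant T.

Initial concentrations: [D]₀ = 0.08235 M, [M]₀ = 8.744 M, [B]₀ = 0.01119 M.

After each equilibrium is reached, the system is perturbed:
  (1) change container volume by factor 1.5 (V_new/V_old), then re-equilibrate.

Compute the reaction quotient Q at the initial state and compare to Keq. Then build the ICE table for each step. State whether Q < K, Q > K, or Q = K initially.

Q₀ = 1.677; Q < K (proceeds forward)

Q₀ = 1.677 vs Keq = 50.48 ⇒ Q<K, forward
Step 1:
                    D           M           B
  init        0.08235       8.744     0.01119
  Δ          -0.01656     0.01656     0.01656
  eq          0.06579       8.761     0.02775
  solve Keq expr → x = 0.005521; check Q = 50.48
Then change container volume by factor 1.5 (V_new/V_old).
Step 2:
                    D           M           B
  init        0.04386        5.84      0.0185
  Δ         -0.005651    0.005651    0.005651
  eq          0.03821       5.846     0.02415
  solve Keq expr → x = 0.001884; check Q = 50.48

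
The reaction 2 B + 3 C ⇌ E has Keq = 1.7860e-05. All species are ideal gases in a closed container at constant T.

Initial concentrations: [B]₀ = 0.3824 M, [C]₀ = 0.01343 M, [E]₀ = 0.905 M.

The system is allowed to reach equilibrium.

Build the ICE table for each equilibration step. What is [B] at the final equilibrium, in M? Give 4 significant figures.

[B]_eq = 2.189 M

Q₀ = 2.5550e+06 vs Keq = 1.7860e-05 ⇒ Q>K, reverse
Step 1:
                    B           C           E
  I            0.3824     0.01343       0.905
  C             1.807        2.71     -0.9033
  E             2.189       2.723    0.001728
  solve Keq expr → x = -0.9033; check Q = 1.7860e-05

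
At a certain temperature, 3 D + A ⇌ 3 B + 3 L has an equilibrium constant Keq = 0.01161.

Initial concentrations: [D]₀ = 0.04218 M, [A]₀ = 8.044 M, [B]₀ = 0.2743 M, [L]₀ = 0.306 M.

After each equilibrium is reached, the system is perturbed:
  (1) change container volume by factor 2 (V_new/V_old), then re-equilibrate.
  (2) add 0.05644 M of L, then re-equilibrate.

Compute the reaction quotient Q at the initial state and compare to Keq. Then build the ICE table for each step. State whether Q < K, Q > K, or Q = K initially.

Q₀ = 0.9796; Q > K (proceeds reverse)

Q₀ = 0.9796 vs Keq = 0.01161 ⇒ Q>K, reverse
Step 1:
                   D          A          B          L
  init       0.04218      8.044     0.2743      0.306
  Δ          0.06696    0.02232   -0.06696   -0.06696
  eq          0.1091      8.066     0.2073      0.239
  solve Keq expr → x = -0.02232; check Q = 0.01161
Then change container volume by factor 2 (V_new/V_old).
Step 2:
                   D          A          B          L
  init       0.05457      4.033     0.1037     0.1195
  Δ         -0.01221  -0.004069    0.01221    0.01221
  eq         0.04236      4.029     0.1159     0.1317
  solve Keq expr → x = 0.004069; check Q = 0.01161
Then add 0.05644 M of L.
Step 3:
                   D          A          B          L
  init       0.04236      4.029     0.1159     0.1882
  Δ         0.009987   0.003329  -0.009987  -0.009987
  eq         0.05235      4.032     0.1059     0.1782
  solve Keq expr → x = -0.003329; check Q = 0.01161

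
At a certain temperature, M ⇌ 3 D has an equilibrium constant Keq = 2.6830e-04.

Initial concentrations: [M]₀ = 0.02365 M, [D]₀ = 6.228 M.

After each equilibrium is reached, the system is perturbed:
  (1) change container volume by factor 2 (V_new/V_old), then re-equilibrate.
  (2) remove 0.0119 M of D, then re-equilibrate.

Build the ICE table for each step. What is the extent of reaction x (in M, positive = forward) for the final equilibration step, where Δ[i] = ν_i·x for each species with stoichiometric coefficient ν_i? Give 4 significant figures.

x = 0.003939 M

Q₀ = 1.0214e+04 vs Keq = 2.6830e-04 ⇒ Q>K, reverse
Step 1:
                    M           D
  Initial     0.02365       6.228
  Change        2.049      -6.146
  Equil         2.072     0.08223
  solve Keq expr → x = -2.049; check Q = 2.6830e-04
Then change container volume by factor 2 (V_new/V_old).
Step 2:
                    M           D
  Initial       1.036     0.04111
  Change    -0.007994     0.02398
  Equil         1.028      0.0651
  solve Keq expr → x = 0.007994; check Q = 2.6830e-04
Then remove 0.0119 M of D.
Step 3:
                    M           D
  Initial       1.028      0.0532
  Change    -0.003939     0.01182
  Equil         1.024     0.06501
  solve Keq expr → x = 0.003939; check Q = 2.6830e-04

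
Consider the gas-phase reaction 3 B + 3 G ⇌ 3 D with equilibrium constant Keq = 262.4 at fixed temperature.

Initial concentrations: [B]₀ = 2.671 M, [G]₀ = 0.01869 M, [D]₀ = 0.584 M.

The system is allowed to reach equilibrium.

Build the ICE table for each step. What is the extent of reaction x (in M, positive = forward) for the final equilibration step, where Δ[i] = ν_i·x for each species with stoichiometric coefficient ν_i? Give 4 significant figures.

x = -0.004813 M

Q₀ = 1601 vs Keq = 262.4 ⇒ Q>K, reverse
Step 1:
                   B          G          D
  Initial      2.671    0.01869      0.584
  Change     0.01444    0.01444   -0.01444
  Equil        2.685    0.03313     0.5696
  solve Keq expr → x = -0.004813; check Q = 262.4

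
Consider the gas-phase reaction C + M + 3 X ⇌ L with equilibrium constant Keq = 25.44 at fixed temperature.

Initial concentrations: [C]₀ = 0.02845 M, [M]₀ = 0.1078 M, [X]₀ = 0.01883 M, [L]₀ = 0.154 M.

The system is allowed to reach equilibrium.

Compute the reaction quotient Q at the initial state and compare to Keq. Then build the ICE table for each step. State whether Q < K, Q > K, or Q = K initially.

Q₀ = 7.5209e+06; Q > K (proceeds reverse)

Q₀ = 7.5209e+06 vs Keq = 25.44 ⇒ Q>K, reverse
Step 1:
                    C           M           X           L
  Initial     0.02845      0.1078     0.01883       0.154
  Change       0.1149      0.1149      0.3448     -0.1149
  Equil        0.1434      0.2227      0.3636     0.03907
  solve Keq expr → x = -0.1149; check Q = 25.44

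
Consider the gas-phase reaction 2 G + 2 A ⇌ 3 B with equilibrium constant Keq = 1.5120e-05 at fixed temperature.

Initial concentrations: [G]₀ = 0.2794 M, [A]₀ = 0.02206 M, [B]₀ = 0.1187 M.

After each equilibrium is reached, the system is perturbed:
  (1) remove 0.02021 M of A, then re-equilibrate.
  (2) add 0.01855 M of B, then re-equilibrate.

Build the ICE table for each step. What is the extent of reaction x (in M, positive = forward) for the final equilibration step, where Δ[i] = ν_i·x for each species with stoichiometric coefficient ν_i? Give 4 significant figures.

x = -0.006088 M

Q₀ = 44.02 vs Keq = 1.5120e-05 ⇒ Q>K, reverse
Step 1:
                   G          A          B
  Initial     0.2794    0.02206     0.1187
  Change     0.07735    0.07735     -0.116
  Equil       0.3568    0.09941   0.002669
  solve Keq expr → x = -0.03868; check Q = 1.5120e-05
Then remove 0.02021 M of A.
Step 2:
                   G          A          B
  Initial     0.3568     0.0792   0.002669
  Change  2.4631e-04 2.4631e-04 -3.6947e-04
  Equil        0.357    0.07945     0.0023
  solve Keq expr → x = -1.2316e-04; check Q = 1.5120e-05
Then add 0.01855 M of B.
Step 3:
                   G          A          B
  Initial      0.357    0.07945    0.02085
  Change     0.01218    0.01218   -0.01826
  Equil       0.3692    0.09163   0.002586
  solve Keq expr → x = -0.006088; check Q = 1.5120e-05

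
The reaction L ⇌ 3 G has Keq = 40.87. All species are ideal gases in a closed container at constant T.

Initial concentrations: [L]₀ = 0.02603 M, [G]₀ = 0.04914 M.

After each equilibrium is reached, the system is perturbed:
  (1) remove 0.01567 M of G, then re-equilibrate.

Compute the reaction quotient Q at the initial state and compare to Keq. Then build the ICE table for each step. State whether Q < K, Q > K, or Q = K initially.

Q₀ = 0.004559; Q < K (proceeds forward)

Q₀ = 0.004559 vs Keq = 40.87 ⇒ Q<K, forward
Step 1:
                    L           G
  Initial     0.02603     0.04914
  Change     -0.02598     0.07794
  Equil    5.0213e-05      0.1271
  solve Keq expr → x = 0.02598; check Q = 40.87
Then remove 0.01567 M of G.
Step 2:
                    L           G
  Initial  5.0213e-05      0.1114
  Change  -1.6334e-05  4.9003e-05
  Equil    3.3879e-05      0.1115
  solve Keq expr → x = 1.6334e-05; check Q = 40.87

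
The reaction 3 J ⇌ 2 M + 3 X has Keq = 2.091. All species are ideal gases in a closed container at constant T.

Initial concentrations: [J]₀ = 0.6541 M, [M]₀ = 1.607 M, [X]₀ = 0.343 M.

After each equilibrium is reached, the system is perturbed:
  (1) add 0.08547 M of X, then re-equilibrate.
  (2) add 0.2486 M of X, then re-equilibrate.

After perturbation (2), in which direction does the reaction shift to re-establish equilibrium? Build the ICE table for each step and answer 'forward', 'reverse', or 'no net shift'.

Q₀ = 0.3724 vs Keq = 2.091 ⇒ Q<K, forward
Step 1:
                    J           M           X
  init         0.6541       1.607       0.343
  Δ           -0.1293     0.08623      0.1293
  eq           0.5248       1.693      0.4723
  solve Keq expr → x = 0.04312; check Q = 2.091
Then add 0.08547 M of X.
Step 2:
                    J           M           X
  init         0.5248       1.693      0.5578
  Δ           0.04198    -0.02799    -0.04198
  eq           0.5667       1.665      0.5158
  solve Keq expr → x = -0.01399; check Q = 2.091
Then add 0.2486 M of X.
Step 3:
                    J           M           X
  init         0.5667       1.665      0.7644
  Δ            0.1193    -0.07954     -0.1193
  eq            0.686       1.586      0.6451
  solve Keq expr → x = -0.03977; check Q = 2.091

Direction: reverse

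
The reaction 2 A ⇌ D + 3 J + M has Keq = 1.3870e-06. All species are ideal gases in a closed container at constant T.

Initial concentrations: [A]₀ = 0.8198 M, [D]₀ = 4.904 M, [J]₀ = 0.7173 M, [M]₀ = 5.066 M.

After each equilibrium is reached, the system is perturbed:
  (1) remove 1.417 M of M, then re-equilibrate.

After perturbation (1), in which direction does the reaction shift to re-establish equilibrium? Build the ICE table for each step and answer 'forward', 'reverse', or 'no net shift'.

Direction: forward

Q₀ = 13.64 vs Keq = 1.3870e-06 ⇒ Q>K, reverse
Step 1:
                    A           D           J           M
  init         0.8198       4.904      0.7173       5.066
  Δ            0.4751     -0.2375     -0.7126     -0.2375
  eq            1.295       4.666    0.004691       4.828
  solve Keq expr → x = -0.2375; check Q = 1.3870e-06
Then remove 1.417 M of M.
Step 2:
                    A           D           J           M
  init          1.295       4.666    0.004691       3.411
  Δ       -3.8311e-04  1.9155e-04  5.7466e-04  1.9155e-04
  eq            1.294       4.667    0.005265       3.412
  solve Keq expr → x = 1.9155e-04; check Q = 1.3870e-06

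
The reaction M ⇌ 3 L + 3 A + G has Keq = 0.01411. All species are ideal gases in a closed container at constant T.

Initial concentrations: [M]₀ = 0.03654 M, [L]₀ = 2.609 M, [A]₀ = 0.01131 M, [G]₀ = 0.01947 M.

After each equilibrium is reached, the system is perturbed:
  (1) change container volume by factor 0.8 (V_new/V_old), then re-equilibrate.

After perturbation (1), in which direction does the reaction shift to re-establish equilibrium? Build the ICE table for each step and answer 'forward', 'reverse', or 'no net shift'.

Q₀ = 1.3690e-05 vs Keq = 0.01411 ⇒ Q<K, forward
Step 1:
                    M           L           A           G
  init        0.03654       2.609     0.01131     0.01947
  Δ          -0.01929     0.05787     0.05787     0.01929
  eq          0.01725       2.667     0.06918     0.03876
  solve Keq expr → x = 0.01929; check Q = 0.01411
Then change container volume by factor 0.8 (V_new/V_old).
Step 2:
                    M           L           A           G
  init        0.02156       3.334     0.08647     0.04845
  Δ          0.007241    -0.02172    -0.02172   -0.007241
  eq           0.0288       3.312     0.06475     0.04121
  solve Keq expr → x = -0.007241; check Q = 0.01411

Direction: reverse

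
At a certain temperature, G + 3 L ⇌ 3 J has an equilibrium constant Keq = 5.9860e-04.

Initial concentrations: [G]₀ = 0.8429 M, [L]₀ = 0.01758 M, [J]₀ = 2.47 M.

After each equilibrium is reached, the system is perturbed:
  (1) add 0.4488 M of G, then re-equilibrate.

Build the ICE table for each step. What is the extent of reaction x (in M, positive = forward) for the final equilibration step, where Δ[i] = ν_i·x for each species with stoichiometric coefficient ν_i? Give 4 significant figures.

Q₀ = 3.2905e+06 vs Keq = 5.9860e-04 ⇒ Q>K, reverse
Step 1:
                  G         L         J
  init       0.8429   0.01758      2.47
  Δ           0.749     2.247    -2.247
  eq          1.592     2.265    0.2229
  solve Keq expr → x = -0.749; check Q = 5.9860e-04
Then add 0.4488 M of G.
Step 2:
                  G         L         J
  init        2.041     2.265    0.2229
  Δ       -0.005725  -0.01717   0.01717
  eq          2.035     2.248      0.24
  solve Keq expr → x = 0.005725; check Q = 5.9860e-04

x = 0.005725 M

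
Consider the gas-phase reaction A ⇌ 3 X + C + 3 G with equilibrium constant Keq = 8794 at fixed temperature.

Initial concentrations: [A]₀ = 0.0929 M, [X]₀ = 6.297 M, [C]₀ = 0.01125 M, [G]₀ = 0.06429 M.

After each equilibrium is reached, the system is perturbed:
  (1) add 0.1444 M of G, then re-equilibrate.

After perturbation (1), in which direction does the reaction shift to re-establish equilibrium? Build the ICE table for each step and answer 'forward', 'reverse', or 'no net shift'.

Direction: reverse

Q₀ = 0.008035 vs Keq = 8794 ⇒ Q<K, forward
Step 1:
                    A           X           C           G
  init         0.0929       6.297     0.01125     0.06429
  Δ          -0.09276      0.2783     0.09276      0.2783
  eq       1.3519e-04       6.575       0.104      0.3426
  solve Keq expr → x = 0.09276; check Q = 8794
Then add 0.1444 M of G.
Step 2:
                    A           X           C           G
  init     1.3519e-04       6.575       0.104       0.487
  Δ        2.5028e-04 -7.5084e-04 -2.5028e-04 -7.5084e-04
  eq       3.8547e-04       6.575      0.1038      0.4862
  solve Keq expr → x = -2.5028e-04; check Q = 8794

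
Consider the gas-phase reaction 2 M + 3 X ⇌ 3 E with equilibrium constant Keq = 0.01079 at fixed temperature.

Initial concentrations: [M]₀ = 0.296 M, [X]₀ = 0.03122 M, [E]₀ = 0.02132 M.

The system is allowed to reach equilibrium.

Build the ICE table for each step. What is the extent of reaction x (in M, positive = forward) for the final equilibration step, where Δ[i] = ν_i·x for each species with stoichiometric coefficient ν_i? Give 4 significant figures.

x = -0.005506 M

Q₀ = 3.635 vs Keq = 0.01079 ⇒ Q>K, reverse
Step 1:
                    M           X           E
  Initial       0.296     0.03122     0.02132
  Change      0.01101     0.01652    -0.01652
  Equil         0.307     0.04774    0.004801
  solve Keq expr → x = -0.005506; check Q = 0.01079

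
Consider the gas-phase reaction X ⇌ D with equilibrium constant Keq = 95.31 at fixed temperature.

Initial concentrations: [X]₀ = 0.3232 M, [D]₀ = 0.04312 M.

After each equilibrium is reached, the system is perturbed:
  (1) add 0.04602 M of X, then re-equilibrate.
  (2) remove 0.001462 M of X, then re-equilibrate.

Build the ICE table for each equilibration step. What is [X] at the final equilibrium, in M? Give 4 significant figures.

Q₀ = 0.1334 vs Keq = 95.31 ⇒ Q<K, forward
Step 1:
                   X          D
  I           0.3232    0.04312
  C          -0.3194     0.3194
  E         0.003804     0.3625
  solve Keq expr → x = 0.3194; check Q = 95.31
Then add 0.04602 M of X.
Step 2:
                   X          D
  I          0.04982     0.3625
  C         -0.04554    0.04554
  E         0.004281     0.4081
  solve Keq expr → x = 0.04554; check Q = 95.31
Then remove 0.001462 M of X.
Step 3:
                   X          D
  I         0.002819     0.4081
  C         0.001447  -0.001447
  E         0.004266     0.4066
  solve Keq expr → x = -0.001447; check Q = 95.31

[X]_eq = 0.004266 M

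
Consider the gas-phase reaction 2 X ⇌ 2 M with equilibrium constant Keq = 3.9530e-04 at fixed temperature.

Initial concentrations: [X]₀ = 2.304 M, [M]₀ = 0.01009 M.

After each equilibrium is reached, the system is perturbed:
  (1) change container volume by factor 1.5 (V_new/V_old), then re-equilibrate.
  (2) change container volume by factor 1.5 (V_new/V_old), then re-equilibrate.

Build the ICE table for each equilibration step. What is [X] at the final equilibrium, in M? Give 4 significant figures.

Q₀ = 1.9179e-05 vs Keq = 3.9530e-04 ⇒ Q<K, forward
Step 1:
                    X           M
  Initial       2.304     0.01009
  Change     -0.03502     0.03502
  Equil         2.269     0.04511
  solve Keq expr → x = 0.01751; check Q = 3.9530e-04
Then change container volume by factor 1.5 (V_new/V_old).
Step 2:
                    X           M
  Initial       1.513     0.03007
  Change            0           0
  Equil         1.513     0.03007
  solve Keq expr → x = 0; check Q = 3.9530e-04
Then change container volume by factor 1.5 (V_new/V_old).
Step 3:
                    X           M
  Initial       1.008     0.02005
  Change            0           0
  Equil         1.008     0.02005
  solve Keq expr → x = 0; check Q = 3.9530e-04

[X]_eq = 1.008 M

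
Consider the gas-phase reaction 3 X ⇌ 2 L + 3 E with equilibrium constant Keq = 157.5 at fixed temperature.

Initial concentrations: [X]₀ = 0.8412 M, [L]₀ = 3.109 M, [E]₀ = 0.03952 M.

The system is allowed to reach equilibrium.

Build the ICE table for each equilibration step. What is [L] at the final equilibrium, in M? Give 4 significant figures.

[L]_eq = 3.494 M

Q₀ = 0.001002 vs Keq = 157.5 ⇒ Q<K, forward
Step 1:
                  X         L         E
  init       0.8412     3.109   0.03952
  Δ         -0.5779    0.3853    0.5779
  eq         0.2633     3.494    0.6174
  solve Keq expr → x = 0.1926; check Q = 157.5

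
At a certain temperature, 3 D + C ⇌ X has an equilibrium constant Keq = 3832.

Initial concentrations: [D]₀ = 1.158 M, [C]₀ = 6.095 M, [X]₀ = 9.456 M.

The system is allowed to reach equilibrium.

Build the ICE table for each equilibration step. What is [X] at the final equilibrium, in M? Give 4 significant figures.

Q₀ = 0.9991 vs Keq = 3832 ⇒ Q<K, forward
Step 1:
                  D         C         X
  I           1.158     6.095     9.456
  C          -1.082   -0.3605    0.3605
  E         0.07644     5.734     9.817
  solve Keq expr → x = 0.3605; check Q = 3832

[X]_eq = 9.817 M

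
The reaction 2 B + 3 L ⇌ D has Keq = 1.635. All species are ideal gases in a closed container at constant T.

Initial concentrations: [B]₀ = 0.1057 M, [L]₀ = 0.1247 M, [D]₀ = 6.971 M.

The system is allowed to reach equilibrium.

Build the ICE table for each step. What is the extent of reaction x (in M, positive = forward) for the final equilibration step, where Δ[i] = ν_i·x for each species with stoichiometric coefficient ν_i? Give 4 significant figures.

Q₀ = 3.2177e+05 vs Keq = 1.635 ⇒ Q>K, reverse
Step 1:
                  B         L         D
  I          0.1057    0.1247     6.971
  C          0.9412     1.412   -0.4706
  E           1.047     1.537       6.5
  solve Keq expr → x = -0.4706; check Q = 1.635

x = -0.4706 M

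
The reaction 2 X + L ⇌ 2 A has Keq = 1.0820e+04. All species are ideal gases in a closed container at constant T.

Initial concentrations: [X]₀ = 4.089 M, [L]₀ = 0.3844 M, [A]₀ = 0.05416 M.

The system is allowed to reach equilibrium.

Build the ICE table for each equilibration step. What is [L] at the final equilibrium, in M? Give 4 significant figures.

Q₀ = 4.5639e-04 vs Keq = 1.0820e+04 ⇒ Q<K, forward
Step 1:
                    X           L           A
  Initial       4.089      0.3844     0.05416
  Change      -0.7688     -0.3844      0.7688
  Equil          3.32  5.6779e-06      0.8229
  solve Keq expr → x = 0.3844; check Q = 1.0820e+04

[L]_eq = 5.6779e-06 M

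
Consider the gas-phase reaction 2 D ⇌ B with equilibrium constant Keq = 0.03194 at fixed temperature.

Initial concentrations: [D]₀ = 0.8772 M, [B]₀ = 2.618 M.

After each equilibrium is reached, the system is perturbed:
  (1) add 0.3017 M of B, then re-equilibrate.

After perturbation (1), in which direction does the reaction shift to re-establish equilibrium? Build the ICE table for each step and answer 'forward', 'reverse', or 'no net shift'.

Direction: reverse

Q₀ = 3.402 vs Keq = 0.03194 ⇒ Q>K, reverse
Step 1:
                   D          B
  I           0.8772      2.618
  C            3.824     -1.912
  E            4.701     0.7059
  solve Keq expr → x = -1.912; check Q = 0.03194
Then add 0.3017 M of B.
Step 2:
                   D          B
  I            4.701      1.008
  C           0.3715    -0.1857
  E            5.073     0.8219
  solve Keq expr → x = -0.1857; check Q = 0.03194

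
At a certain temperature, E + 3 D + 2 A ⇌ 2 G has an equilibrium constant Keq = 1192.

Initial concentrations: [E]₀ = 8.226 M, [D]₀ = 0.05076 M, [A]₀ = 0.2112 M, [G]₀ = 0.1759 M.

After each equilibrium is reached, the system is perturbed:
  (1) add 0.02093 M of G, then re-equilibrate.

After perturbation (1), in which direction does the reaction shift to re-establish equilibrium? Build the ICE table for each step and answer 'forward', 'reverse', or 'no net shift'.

Q₀ = 644.7 vs Keq = 1192 ⇒ Q<K, forward
Step 1:
                   E          D          A          G
  init         8.226    0.05076     0.2112     0.1759
  Δ        -0.002622  -0.007866  -0.005244   0.005244
  eq           8.223    0.04289      0.206     0.1811
  solve Keq expr → x = 0.002622; check Q = 1192
Then add 0.02093 M of G.
Step 2:
                   E          D          A          G
  init         8.223    0.04289      0.206     0.2021
  Δ       9.0059e-04   0.002702   0.001801  -0.001801
  eq           8.224     0.0456     0.2078     0.2003
  solve Keq expr → x = -9.0059e-04; check Q = 1192

Direction: reverse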